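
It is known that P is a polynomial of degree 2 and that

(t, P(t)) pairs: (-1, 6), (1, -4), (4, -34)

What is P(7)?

Write P(t) = at² + bt + c; the 3 given values yield a linear system in the 3 coefficients.
Solving, P(t) = -t² - 5t + 2.
Then P(7) = -82.

-82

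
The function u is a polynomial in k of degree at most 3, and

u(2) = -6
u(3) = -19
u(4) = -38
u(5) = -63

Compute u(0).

2

Write u(k) = ak³ + bk² + ck + d; the 4 given values yield a linear system in the 4 coefficients.
Solving, the leading coefficient vanishes, and u(k) = -3k² + 2k + 2.
Then u(0) = 2.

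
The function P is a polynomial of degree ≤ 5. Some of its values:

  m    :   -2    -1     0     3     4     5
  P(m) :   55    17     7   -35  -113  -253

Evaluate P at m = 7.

-791

Write P(m) = am^5 + bm^4 + cm³ + dm² + em + p; the 6 given values yield a linear system in the 6 coefficients.
Solving, the top 2 coefficients vanish, and P(m) = -3m³ + 5m² - 2m + 7.
Then P(7) = -791.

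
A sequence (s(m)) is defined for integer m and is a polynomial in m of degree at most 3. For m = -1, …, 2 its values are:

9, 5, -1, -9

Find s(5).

-45

First differences: -4, -6, -8. Second differences: -2, -2.
Level-2 differences are constant, so s has degree 2.
Fitting a degree-2 polynomial gives s(m) = -m² - 5m + 5.
Then s(5) = -45.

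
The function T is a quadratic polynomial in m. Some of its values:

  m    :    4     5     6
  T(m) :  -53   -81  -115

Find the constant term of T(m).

-1

Write T(m) = am² + bm + c; the 3 given values yield a linear system in the 3 coefficients.
Solving, T(m) = -3m² - m - 1.
The constant term is T(0) = -1.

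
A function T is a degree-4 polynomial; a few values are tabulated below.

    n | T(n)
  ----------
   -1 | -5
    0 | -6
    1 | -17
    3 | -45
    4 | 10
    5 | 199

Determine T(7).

1387

Write T(n) = an^4 + bn³ + cn² + dn + e; the 6 given values yield a linear system in the 5 coefficients.
Solving, T(n) = n^4 - 2n³ - 6n² - 4n - 6.
Then T(7) = 1387.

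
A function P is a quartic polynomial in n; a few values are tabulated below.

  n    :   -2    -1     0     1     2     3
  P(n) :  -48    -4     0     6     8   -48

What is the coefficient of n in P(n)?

2

First differences: 44, 4, 6, 2, -56. Second differences: -40, 2, -4, -58. Third differences: 42, -6, -54. Fourth differences: -48, -48.
Level-4 differences are constant, so P has degree 4.
Fitting a degree-4 polynomial gives P(n) = -2n^4 + 3n³ + 3n² + 2n.
The coefficient of n is 2.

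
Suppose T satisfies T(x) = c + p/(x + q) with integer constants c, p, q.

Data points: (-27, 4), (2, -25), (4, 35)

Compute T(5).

20

(T(x) − c)(x + q) = p for each data point; the three points give a linear system in c and q, then p follows.
Solving: c = 5, q = -3, p = 30, so T(x) = 5 + 30/(x − 3).
Then T(5) = 5 + 30/2 = 20.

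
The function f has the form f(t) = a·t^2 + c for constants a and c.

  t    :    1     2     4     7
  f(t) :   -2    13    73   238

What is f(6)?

From f(1) = -2 and f(2) = 13: 1a + c = -2 and 4a + c = 13.
Subtracting: 3a = 15, so a = 5; then c = -2 − 5·1 = -7.
So f(t) = 5t² − 7, and f(6) = 173.

173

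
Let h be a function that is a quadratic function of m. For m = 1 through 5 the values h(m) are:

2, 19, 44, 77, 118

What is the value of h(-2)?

First differences: 17, 25, 33, 41. Second differences: 8, 8, 8.
Level-2 differences are constant, so h has degree 2.
Fitting a degree-2 polynomial gives h(m) = 4m² + 5m - 7.
Then h(-2) = -1.

-1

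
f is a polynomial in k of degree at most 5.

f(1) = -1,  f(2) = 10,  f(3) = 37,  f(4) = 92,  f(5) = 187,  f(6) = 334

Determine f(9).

First differences: 11, 27, 55, 95, 147. Second differences: 16, 28, 40, 52. Third differences: 12, 12, 12.
Level-3 differences are constant, so f has degree 3.
Fitting a degree-3 polynomial gives f(k) = 2k³ - 4k² + 9k - 8.
Then f(9) = 1207.

1207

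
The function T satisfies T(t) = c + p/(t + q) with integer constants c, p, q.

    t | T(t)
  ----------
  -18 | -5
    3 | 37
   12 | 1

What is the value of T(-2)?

-13

(T(t) − c)(t + q) = p for each data point; the three points give a linear system in c and q, then p follows.
Solving: c = -3, q = -2, p = 40, so T(t) = -3 + 40/(t − 2).
Then T(-2) = -3 + 40/(-4) = -13.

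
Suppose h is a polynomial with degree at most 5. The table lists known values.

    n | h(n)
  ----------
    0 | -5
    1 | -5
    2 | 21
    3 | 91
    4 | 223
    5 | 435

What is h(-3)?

First differences: 0, 26, 70, 132, 212. Second differences: 26, 44, 62, 80. Third differences: 18, 18, 18.
Level-3 differences are constant, so h has degree 3.
Fitting a degree-3 polynomial gives h(n) = 3n³ + 4n² - 7n - 5.
Then h(-3) = -29.

-29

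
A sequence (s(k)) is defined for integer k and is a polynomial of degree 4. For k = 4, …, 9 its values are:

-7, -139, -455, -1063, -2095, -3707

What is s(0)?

1

Write s(k) = ak^4 + bk³ + ck² + dk + e; the 6 given values yield a linear system in the 5 coefficients.
Solving, s(k) = -k^4 + 4k³ - k² + 2k + 1.
The constant term is s(0) = 1.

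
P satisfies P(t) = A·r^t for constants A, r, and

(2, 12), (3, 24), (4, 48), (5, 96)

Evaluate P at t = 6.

Consecutive ratio: 24/12 = 2, and 48/24 = 2, so r = 2.
Then A·2^2 = 12 gives A = 3, and P(t) = 3·2^t.
P(6) = 3·2^6 = 192.

192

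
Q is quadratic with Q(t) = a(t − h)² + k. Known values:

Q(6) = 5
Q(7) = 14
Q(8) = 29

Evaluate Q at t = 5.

First differences 9, 15; second difference 6 = 2a, so a = 3.
Expanding, the t-coefficient is −2ah = -6h; matching it to the data gives h = 5, and then k = 2.
So Q(t) = 3(t − 5)² + 2.
Q(5) = 3·0² + 2 = 2.

2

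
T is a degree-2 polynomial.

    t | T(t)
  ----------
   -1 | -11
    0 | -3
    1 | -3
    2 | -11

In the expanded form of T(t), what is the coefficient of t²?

-4

First differences: 8, 0, -8. Second differences: -8, -8.
Level-2 differences are constant, so T has degree 2.
Fitting a degree-2 polynomial gives T(t) = -4t² + 4t - 3.
The coefficient of t² is -4.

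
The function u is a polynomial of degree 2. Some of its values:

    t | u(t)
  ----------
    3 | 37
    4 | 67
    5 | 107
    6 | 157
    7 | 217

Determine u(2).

Write u(t) = at² + bt + c; the 5 given values yield a linear system in the 3 coefficients.
Solving, u(t) = 5t² - 5t + 7.
Then u(2) = 17.

17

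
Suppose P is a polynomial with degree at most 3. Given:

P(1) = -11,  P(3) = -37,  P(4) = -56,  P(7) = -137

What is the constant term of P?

-4

Write P(k) = ak³ + bk² + ck + d; the 4 given values yield a linear system in the 4 coefficients.
Solving, the leading coefficient vanishes, and P(k) = -2k² - 5k - 4.
The constant term is P(0) = -4.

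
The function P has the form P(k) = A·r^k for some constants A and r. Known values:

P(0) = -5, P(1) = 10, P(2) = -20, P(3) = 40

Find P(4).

Consecutive ratio: 10/(-5) = -2, and -20/10 = -2, so r = -2.
Then A·(-2)^0 = -5 gives A = -5, and P(k) = -5·(-2)^k.
P(4) = -5·(-2)^4 = -80.

-80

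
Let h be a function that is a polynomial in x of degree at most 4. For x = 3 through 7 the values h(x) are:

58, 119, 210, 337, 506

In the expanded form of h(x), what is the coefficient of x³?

1

First differences: 61, 91, 127, 169. Second differences: 30, 36, 42. Third differences: 6, 6.
Level-3 differences are constant, so h has degree 3.
Fitting a degree-3 polynomial gives h(x) = x³ + 3x² + 3x - 5.
The coefficient of x³ is 1.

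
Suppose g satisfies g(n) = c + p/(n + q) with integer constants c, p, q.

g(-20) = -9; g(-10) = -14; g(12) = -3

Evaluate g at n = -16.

(g(n) − c)(n + q) = p for each data point; the three points give a linear system in c and q, then p follows.
Solving: c = -6, q = 4, p = 48, so g(n) = -6 + 48/(n + 4).
Then g(-16) = -6 + 48/(-12) = -10.

-10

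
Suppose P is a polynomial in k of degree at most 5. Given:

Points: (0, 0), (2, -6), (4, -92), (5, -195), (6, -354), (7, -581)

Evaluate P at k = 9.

-1287

Write P(k) = ak^5 + bk^4 + ck³ + dk² + ek + p; the 6 given values yield a linear system in the 6 coefficients.
Solving, the top 2 coefficients vanish, and P(k) = -2k³ + 2k² + k.
Then P(9) = -1287.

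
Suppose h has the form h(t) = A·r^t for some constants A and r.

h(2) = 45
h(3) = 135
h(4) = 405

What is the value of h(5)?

1215

Consecutive ratio: 135/45 = 3, and 405/135 = 3, so r = 3.
Then A·3^2 = 45 gives A = 5, and h(t) = 5·3^t.
h(5) = 5·3^5 = 1215.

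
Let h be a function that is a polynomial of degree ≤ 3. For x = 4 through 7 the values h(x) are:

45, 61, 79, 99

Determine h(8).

First differences: 16, 18, 20. Second differences: 2, 2.
Level-2 differences are constant, so h has degree 2.
Extending the table by one column gives the next first difference 22, so h(8) = 99 + 22 = 121.

121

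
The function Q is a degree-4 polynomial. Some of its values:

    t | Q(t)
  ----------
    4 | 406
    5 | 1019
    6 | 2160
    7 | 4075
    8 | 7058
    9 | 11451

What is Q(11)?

First differences: 613, 1141, 1915, 2983, 4393. Second differences: 528, 774, 1068, 1410. Third differences: 246, 294, 342. Fourth differences: 48, 48.
Level-4 differences are constant, so Q has degree 4.
Fitting a degree-4 polynomial gives Q(t) = 2t^4 - 3t³ + 7t² - 5t - 6.
Then Q(11) = 26075.

26075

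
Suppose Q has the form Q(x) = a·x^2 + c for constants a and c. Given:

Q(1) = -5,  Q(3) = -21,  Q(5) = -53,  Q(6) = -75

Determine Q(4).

From Q(1) = -5 and Q(3) = -21: 1a + c = -5 and 9a + c = -21.
Subtracting: 8a = -16, so a = -2; then c = -5 − (-2)·1 = -3.
So Q(x) = -2x² − 3, and Q(4) = -35.

-35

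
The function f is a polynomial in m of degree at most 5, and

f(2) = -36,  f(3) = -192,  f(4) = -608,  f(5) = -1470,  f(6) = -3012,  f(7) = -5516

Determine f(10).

-22340

First differences: -156, -416, -862, -1542, -2504. Second differences: -260, -446, -680, -962. Third differences: -186, -234, -282. Fourth differences: -48, -48.
Level-4 differences are constant, so f has degree 4.
Fitting a degree-4 polynomial gives f(m) = -2m^4 - 3m³ + 7m² - 4m.
Then f(10) = -22340.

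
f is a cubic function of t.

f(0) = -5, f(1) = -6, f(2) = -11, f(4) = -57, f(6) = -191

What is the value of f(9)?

-662

Write f(t) = at³ + bt² + ct + d; the 5 given values yield a linear system in the 4 coefficients.
Solving, f(t) = -t³ + t² - t - 5.
Then f(9) = -662.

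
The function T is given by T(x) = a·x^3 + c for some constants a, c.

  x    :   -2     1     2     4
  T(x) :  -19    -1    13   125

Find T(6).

From T(-2) = -19 and T(1) = -1: -8a + c = -19 and 1a + c = -1.
Subtracting: 9a = 18, so a = 2; then c = -19 − 2·(-8) = -3.
So T(x) = 2x³ − 3, and T(6) = 429.

429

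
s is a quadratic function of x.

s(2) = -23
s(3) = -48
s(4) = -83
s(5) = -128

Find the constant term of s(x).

First differences: -25, -35, -45. Second differences: -10, -10.
Level-2 differences are constant, so s has degree 2.
Fitting a degree-2 polynomial gives s(x) = -5x² - 3.
The constant term is s(0) = -3.

-3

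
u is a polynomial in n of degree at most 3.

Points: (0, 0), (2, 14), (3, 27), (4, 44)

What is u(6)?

90

Write u(n) = an³ + bn² + cn + d; the 4 given values yield a linear system in the 4 coefficients.
Solving, the leading coefficient vanishes, and u(n) = 2n² + 3n.
Then u(6) = 90.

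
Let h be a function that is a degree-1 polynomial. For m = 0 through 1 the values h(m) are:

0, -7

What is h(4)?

Write h(m) = am + b; the 2 given values yield a linear system in the 2 coefficients.
Solving, h(m) = -7m.
Then h(4) = -28.

-28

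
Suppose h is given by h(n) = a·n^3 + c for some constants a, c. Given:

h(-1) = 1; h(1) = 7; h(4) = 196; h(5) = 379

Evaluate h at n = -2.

From h(-1) = 1 and h(1) = 7: -1a + c = 1 and 1a + c = 7.
Subtracting: 2a = 6, so a = 3; then c = 1 − 3·(-1) = 4.
So h(n) = 3n³ + 4, and h(-2) = -20.

-20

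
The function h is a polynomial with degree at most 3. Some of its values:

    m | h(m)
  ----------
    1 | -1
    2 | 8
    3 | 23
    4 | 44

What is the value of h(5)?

First differences: 9, 15, 21. Second differences: 6, 6.
Level-2 differences are constant, so h has degree 2.
Fitting a degree-2 polynomial gives h(m) = 3m² - 4.
Then h(5) = 71.

71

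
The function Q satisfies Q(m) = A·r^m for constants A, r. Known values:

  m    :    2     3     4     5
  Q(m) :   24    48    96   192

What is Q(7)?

768

Consecutive ratio: 48/24 = 2, and 96/48 = 2, so r = 2.
Then A·2^2 = 24 gives A = 6, and Q(m) = 6·2^m.
Q(7) = 6·2^7 = 768.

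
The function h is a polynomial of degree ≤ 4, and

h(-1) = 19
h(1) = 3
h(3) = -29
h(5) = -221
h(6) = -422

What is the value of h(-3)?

163

Write h(k) = ak^4 + bk³ + ck² + dk + e; the 5 given values yield a linear system in the 5 coefficients.
Solving, the leading coefficient vanishes, and h(k) = -3k³ + 7k² - 5k + 4.
Then h(-3) = 163.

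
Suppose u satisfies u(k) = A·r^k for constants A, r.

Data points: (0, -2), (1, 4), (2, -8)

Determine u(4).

Consecutive ratio: 4/(-2) = -2, and -8/4 = -2, so r = -2.
Then A·(-2)^0 = -2 gives A = -2, and u(k) = -2·(-2)^k.
u(4) = -2·(-2)^4 = -32.

-32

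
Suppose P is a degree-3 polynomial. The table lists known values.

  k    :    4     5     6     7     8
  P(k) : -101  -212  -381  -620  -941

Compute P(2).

-5

Write P(k) = ak³ + bk² + ck + d; the 5 given values yield a linear system in the 4 coefficients.
Solving, P(k) = -2k³ + k² + 2k + 3.
Then P(2) = -5.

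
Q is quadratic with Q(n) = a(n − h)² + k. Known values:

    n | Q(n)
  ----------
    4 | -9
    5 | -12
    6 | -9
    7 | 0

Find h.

5

First differences -3, 3, 9; second difference 6 = 2a, so a = 3.
Expanding, the n-coefficient is −2ah = -6h; matching it to the data gives h = 5, and then k = -12.
So Q(n) = 3(n − 5)² − 12.
Hence h = 5.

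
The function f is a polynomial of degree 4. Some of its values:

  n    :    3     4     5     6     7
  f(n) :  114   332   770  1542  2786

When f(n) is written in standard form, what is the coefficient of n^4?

1

Write f(n) = an^4 + bn³ + cn² + dn + e; the 5 given values yield a linear system in the 5 coefficients.
Solving, f(n) = n^4 + n³ + n² - n.
The coefficient of n^4 is 1.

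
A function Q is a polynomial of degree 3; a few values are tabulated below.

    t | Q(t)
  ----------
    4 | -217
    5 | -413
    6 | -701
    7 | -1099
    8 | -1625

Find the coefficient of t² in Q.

First differences: -196, -288, -398, -526. Second differences: -92, -110, -128. Third differences: -18, -18.
Level-3 differences are constant, so Q has degree 3.
Fitting a degree-3 polynomial gives Q(t) = -3t³ - t² - 4t + 7.
The coefficient of t² is -1.

-1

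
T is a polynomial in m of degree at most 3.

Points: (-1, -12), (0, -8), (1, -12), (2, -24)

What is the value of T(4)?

First differences: 4, -4, -12. Second differences: -8, -8.
Level-2 differences are constant, so T has degree 2.
Fitting a degree-2 polynomial gives T(m) = -4m² - 8.
Then T(4) = -72.

-72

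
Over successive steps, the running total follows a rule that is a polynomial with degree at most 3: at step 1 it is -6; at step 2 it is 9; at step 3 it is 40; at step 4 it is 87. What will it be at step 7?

324

Write the value at k as h(k).
Write h(k) = ak³ + bk² + ck + d; the 4 given values yield a linear system in the 4 coefficients.
Solving, the leading coefficient vanishes, and h(k) = 8k² - 9k - 5.
Then h(7) = 324.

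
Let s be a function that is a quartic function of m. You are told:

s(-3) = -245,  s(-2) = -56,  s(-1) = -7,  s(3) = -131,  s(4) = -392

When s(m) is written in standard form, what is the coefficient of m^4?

-2

Write s(m) = am^4 + bm³ + cm² + dm + e; the 5 given values yield a linear system in the 5 coefficients.
Solving, s(m) = -2m^4 + 3m³ - 2m² - 8m - 8.
The coefficient of m^4 is -2.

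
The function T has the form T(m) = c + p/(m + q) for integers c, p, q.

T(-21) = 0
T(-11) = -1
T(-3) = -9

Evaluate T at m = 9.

3

(T(m) − c)(m + q) = p for each data point; the three points give a linear system in c and q, then p follows.
Solving: c = 1, q = 1, p = 20, so T(m) = 1 + 20/(m + 1).
Then T(9) = 1 + 20/10 = 3.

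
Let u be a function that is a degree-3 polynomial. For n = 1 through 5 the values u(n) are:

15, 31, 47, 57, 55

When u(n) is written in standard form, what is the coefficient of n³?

Write u(n) = an³ + bn² + cn + d; the 5 given values yield a linear system in the 4 coefficients.
Solving, u(n) = -n³ + 6n² + 5n + 5.
The coefficient of n³ is -1.

-1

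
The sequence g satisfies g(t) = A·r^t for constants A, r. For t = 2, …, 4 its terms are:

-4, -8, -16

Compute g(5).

-32

Consecutive ratio: -8/(-4) = 2, and -16/(-8) = 2, so r = 2.
Then A·2^2 = -4 gives A = -1, and g(t) = -1·2^t.
g(5) = -1·2^5 = -32.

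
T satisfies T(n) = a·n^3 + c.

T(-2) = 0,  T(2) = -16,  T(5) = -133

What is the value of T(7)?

From T(-2) = 0 and T(2) = -16: -8a + c = 0 and 8a + c = -16.
Subtracting: 16a = -16, so a = -1; then c = 0 − (-1)·(-8) = -8.
So T(n) = -1n³ − 8, and T(7) = -351.

-351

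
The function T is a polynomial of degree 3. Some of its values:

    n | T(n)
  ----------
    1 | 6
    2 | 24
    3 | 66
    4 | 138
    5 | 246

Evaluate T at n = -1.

18

First differences: 18, 42, 72, 108. Second differences: 24, 30, 36. Third differences: 6, 6.
Level-3 differences are constant, so T has degree 3.
Fitting a degree-3 polynomial gives T(n) = n³ + 6n² - 7n + 6.
Then T(-1) = 18.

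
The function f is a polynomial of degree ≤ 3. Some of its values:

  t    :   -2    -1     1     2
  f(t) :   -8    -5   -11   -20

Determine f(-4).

-26

Write f(t) = at³ + bt² + ct + d; the 4 given values yield a linear system in the 4 coefficients.
Solving, the leading coefficient vanishes, and f(t) = -2t² - 3t - 6.
Then f(-4) = -26.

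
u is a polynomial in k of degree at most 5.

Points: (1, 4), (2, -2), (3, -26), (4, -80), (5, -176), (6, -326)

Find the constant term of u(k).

First differences: -6, -24, -54, -96, -150. Second differences: -18, -30, -42, -54. Third differences: -12, -12, -12.
Level-3 differences are constant, so u has degree 3.
Fitting a degree-3 polynomial gives u(k) = -2k³ + 3k² - k + 4.
The constant term is u(0) = 4.

4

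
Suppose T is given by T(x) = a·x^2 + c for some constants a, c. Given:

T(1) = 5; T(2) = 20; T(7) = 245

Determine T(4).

80

From T(1) = 5 and T(2) = 20: 1a + c = 5 and 4a + c = 20.
Subtracting: 3a = 15, so a = 5; then c = 5 − 5·1 = 0.
So T(x) = 5x² + 0, and T(4) = 80.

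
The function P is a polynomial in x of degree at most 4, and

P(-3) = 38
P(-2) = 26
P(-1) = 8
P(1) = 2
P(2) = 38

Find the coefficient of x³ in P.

Write P(x) = ax^4 + bx³ + cx² + dx + e; the 5 given values yield a linear system in the 5 coefficients.
Solving, the leading coefficient vanishes, and P(x) = 2x³ + 9x² - 5x - 4.
The coefficient of x³ is 2.

2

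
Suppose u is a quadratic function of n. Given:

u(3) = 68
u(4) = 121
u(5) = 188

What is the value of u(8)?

Write u(n) = an² + bn + c; the 3 given values yield a linear system in the 3 coefficients.
Solving, u(n) = 7n² + 4n - 7.
Then u(8) = 473.

473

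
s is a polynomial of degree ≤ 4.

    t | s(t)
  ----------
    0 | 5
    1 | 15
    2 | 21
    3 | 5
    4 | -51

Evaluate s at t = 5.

Write s(t) = at^4 + bt³ + ct² + dt + e; the 5 given values yield a linear system in the 5 coefficients.
Solving, the leading coefficient vanishes, and s(t) = -3t³ + 7t² + 6t + 5.
Then s(5) = -165.

-165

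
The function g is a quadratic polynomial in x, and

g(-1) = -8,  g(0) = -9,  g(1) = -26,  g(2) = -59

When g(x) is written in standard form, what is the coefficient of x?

-9

Write g(x) = ax² + bx + c; the 4 given values yield a linear system in the 3 coefficients.
Solving, g(x) = -8x² - 9x - 9.
The coefficient of x is -9.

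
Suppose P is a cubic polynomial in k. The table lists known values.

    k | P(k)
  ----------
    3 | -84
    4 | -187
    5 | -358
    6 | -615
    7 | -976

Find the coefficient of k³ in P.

-3

First differences: -103, -171, -257, -361. Second differences: -68, -86, -104. Third differences: -18, -18.
Level-3 differences are constant, so P has degree 3.
Fitting a degree-3 polynomial gives P(k) = -3k³ + 2k² - 6k - 3.
The coefficient of k³ is -3.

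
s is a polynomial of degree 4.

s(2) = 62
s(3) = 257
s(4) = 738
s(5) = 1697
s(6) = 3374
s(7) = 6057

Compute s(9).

Write s(n) = an^4 + bn³ + cn² + dn + e; the 6 given values yield a linear system in the 5 coefficients.
Solving, s(n) = 2n^4 + 4n³ - 3n² + 4n + 2.
Then s(9) = 15833.

15833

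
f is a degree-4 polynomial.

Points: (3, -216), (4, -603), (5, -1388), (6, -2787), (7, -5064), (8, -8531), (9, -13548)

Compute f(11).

Write f(n) = an^4 + bn³ + cn² + dn + e; the 7 given values yield a linear system in the 5 coefficients.
Solving, f(n) = -2n^4 - 5n² - 2n - 3.
Then f(11) = -29912.

-29912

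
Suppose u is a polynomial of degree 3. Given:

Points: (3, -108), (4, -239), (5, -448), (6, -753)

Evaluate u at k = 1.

-8

Write u(k) = ak³ + bk² + ck + d; the 4 given values yield a linear system in the 4 coefficients.
Solving, u(k) = -3k³ - 3k² + k - 3.
Then u(1) = -8.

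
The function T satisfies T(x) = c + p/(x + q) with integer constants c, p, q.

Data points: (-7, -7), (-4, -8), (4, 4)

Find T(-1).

(T(x) − c)(x + q) = p for each data point; the three points give a linear system in c and q, then p follows.
Solving: c = -5, q = -2, p = 18, so T(x) = -5 + 18/(x − 2).
Then T(-1) = -5 + 18/(-3) = -11.

-11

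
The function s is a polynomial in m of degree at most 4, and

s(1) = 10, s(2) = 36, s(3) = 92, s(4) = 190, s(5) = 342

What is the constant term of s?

2

First differences: 26, 56, 98, 152. Second differences: 30, 42, 54. Third differences: 12, 12.
Level-3 differences are constant, so s has degree 3.
Fitting a degree-3 polynomial gives s(m) = 2m³ + 3m² + 3m + 2.
The constant term is s(0) = 2.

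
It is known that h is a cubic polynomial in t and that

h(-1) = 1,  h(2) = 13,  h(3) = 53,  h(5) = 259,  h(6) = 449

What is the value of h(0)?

Write h(t) = at³ + bt² + ct + d; the 5 given values yield a linear system in the 4 coefficients.
Solving, h(t) = 2t³ + t² - 3t - 1.
Then h(0) = -1.

-1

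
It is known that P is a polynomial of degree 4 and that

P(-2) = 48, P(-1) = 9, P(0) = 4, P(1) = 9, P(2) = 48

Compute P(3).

193

Write P(n) = an^4 + bn³ + cn² + dn + e; the 5 given values yield a linear system in the 5 coefficients.
Solving, P(n) = 2n^4 + 3n² + 4.
Then P(3) = 193.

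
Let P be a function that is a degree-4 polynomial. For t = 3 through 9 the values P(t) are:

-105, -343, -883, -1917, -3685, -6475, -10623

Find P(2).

First differences: -238, -540, -1034, -1768, -2790, -4148. Second differences: -302, -494, -734, -1022, -1358. Third differences: -192, -240, -288, -336. Fourth differences: -48, -48, -48.
Level-4 differences are constant, so P has degree 4.
Fitting a degree-4 polynomial gives P(t) = -2t^4 + 4t³ - 5t² - t - 3.
Then P(2) = -25.

-25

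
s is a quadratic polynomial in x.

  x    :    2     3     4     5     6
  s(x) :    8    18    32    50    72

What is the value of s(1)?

2

First differences: 10, 14, 18, 22. Second differences: 4, 4, 4.
Level-2 differences are constant, so s has degree 2.
Fitting a degree-2 polynomial gives s(x) = 2x².
Then s(1) = 2.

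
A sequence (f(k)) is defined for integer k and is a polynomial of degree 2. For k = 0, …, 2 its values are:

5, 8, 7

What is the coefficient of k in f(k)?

Write f(k) = ak² + bk + c; the 3 given values yield a linear system in the 3 coefficients.
Solving, f(k) = -2k² + 5k + 5.
The coefficient of k is 5.

5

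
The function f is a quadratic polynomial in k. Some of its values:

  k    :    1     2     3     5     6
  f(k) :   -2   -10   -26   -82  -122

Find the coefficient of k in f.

4

Write f(k) = ak² + bk + c; the 5 given values yield a linear system in the 3 coefficients.
Solving, f(k) = -4k² + 4k - 2.
The coefficient of k is 4.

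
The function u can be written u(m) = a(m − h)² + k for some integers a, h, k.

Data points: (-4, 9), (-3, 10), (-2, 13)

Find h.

First differences 1, 3; second difference 2 = 2a, so a = 1.
Expanding, the m-coefficient is −2ah = -2h; matching it to the data gives h = -4, and then k = 9.
So u(m) = 1(m + 4)² + 9.
Hence h = -4.

-4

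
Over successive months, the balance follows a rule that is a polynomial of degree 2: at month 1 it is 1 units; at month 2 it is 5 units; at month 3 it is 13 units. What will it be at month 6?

Write the value at t as P(t).
Write P(t) = at² + bt + c; the 3 given values yield a linear system in the 3 coefficients.
Solving, P(t) = 2t² - 2t + 1.
Then P(6) = 61.

61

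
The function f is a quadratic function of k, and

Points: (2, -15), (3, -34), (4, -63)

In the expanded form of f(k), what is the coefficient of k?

Write f(k) = ak² + bk + c; the 3 given values yield a linear system in the 3 coefficients.
Solving, f(k) = -5k² + 6k - 7.
The coefficient of k is 6.

6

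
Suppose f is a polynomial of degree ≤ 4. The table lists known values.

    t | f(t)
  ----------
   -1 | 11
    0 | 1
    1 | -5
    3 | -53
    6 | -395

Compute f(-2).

37

Write f(t) = at^4 + bt³ + ct² + dt + e; the 5 given values yield a linear system in the 5 coefficients.
Solving, the leading coefficient vanishes, and f(t) = -2t³ + 2t² - 6t + 1.
Then f(-2) = 37.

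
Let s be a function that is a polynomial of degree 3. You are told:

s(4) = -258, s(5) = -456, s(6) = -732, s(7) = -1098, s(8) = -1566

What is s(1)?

-12

First differences: -198, -276, -366, -468. Second differences: -78, -90, -102. Third differences: -12, -12.
Level-3 differences are constant, so s has degree 3.
Fitting a degree-3 polynomial gives s(m) = -2m³ - 9m² + 5m - 6.
Then s(1) = -12.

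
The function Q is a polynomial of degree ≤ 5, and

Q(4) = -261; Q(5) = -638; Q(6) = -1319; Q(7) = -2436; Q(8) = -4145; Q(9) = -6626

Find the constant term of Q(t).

7

First differences: -377, -681, -1117, -1709, -2481. Second differences: -304, -436, -592, -772. Third differences: -132, -156, -180. Fourth differences: -24, -24.
Level-4 differences are constant, so Q has degree 4.
Fitting a degree-4 polynomial gives Q(t) = -t^4 - t² + t + 7.
The constant term is Q(0) = 7.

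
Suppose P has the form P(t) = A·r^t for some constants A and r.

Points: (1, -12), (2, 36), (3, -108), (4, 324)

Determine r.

Consecutive ratio: 36/(-12) = -3, and -108/36 = -3, so r = -3.
Then A·(-3)^1 = -12 gives A = 4, and P(t) = 4·(-3)^t.

-3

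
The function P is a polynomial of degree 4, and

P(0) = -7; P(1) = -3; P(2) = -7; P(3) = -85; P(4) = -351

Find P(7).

-4137

Write P(n) = an^4 + bn³ + cn² + dn + e; the 5 given values yield a linear system in the 5 coefficients.
Solving, P(n) = -2n^4 + n³ + 7n² - 2n - 7.
Then P(7) = -4137.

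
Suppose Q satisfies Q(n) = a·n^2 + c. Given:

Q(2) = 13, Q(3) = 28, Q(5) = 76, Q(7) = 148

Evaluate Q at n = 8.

193

From Q(2) = 13 and Q(3) = 28: 4a + c = 13 and 9a + c = 28.
Subtracting: 5a = 15, so a = 3; then c = 13 − 3·4 = 1.
So Q(n) = 3n² + 1, and Q(8) = 193.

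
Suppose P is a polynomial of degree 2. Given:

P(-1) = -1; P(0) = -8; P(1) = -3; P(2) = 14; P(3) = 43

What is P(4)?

84

Write P(n) = an² + bn + c; the 5 given values yield a linear system in the 3 coefficients.
Solving, P(n) = 6n² - n - 8.
Then P(4) = 84.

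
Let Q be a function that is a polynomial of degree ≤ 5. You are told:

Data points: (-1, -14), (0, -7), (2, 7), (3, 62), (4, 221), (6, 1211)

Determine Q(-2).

Write Q(m) = am^5 + bm^4 + cm³ + dm² + em + p; the 6 given values yield a linear system in the 6 coefficients.
Solving, the leading coefficient vanishes, and Q(m) = m^4 - 3m² + 5m - 7.
Then Q(-2) = -13.

-13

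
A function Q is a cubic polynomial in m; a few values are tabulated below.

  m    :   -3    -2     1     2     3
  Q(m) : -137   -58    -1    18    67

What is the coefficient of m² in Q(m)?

Write Q(m) = am³ + bm² + cm + d; the 5 given values yield a linear system in the 4 coefficients.
Solving, Q(m) = 3m³ - 3m² + 7m - 8.
The coefficient of m² is -3.

-3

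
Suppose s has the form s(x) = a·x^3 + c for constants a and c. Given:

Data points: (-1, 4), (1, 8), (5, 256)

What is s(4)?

From s(-1) = 4 and s(1) = 8: -1a + c = 4 and 1a + c = 8.
Subtracting: 2a = 4, so a = 2; then c = 4 − 2·(-1) = 6.
So s(x) = 2x³ + 6, and s(4) = 134.

134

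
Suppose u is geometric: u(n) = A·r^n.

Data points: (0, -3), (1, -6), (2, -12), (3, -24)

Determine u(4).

-48

Consecutive ratio: -6/(-3) = 2, and -12/(-6) = 2, so r = 2.
Then A·2^0 = -3 gives A = -3, and u(n) = -3·2^n.
u(4) = -3·2^4 = -48.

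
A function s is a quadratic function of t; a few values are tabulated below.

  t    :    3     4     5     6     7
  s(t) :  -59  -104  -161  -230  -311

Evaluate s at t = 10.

-626

First differences: -45, -57, -69, -81. Second differences: -12, -12, -12.
Level-2 differences are constant, so s has degree 2.
Fitting a degree-2 polynomial gives s(t) = -6t² - 3t + 4.
Then s(10) = -626.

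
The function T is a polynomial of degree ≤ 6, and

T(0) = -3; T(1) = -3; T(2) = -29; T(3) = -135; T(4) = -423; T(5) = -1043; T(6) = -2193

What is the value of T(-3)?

First differences: 0, -26, -106, -288, -620, -1150. Second differences: -26, -80, -182, -332, -530. Third differences: -54, -102, -150, -198. Fourth differences: -48, -48, -48.
Level-4 differences are constant, so T has degree 4.
Fitting a degree-4 polynomial gives T(t) = -2t^4 + 3t³ - 8t² + 7t - 3.
Then T(-3) = -339.

-339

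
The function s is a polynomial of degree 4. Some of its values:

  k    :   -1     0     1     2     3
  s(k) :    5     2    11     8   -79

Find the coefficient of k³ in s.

Write s(k) = ak^4 + bk³ + ck² + dk + e; the 5 given values yield a linear system in the 5 coefficients.
Solving, s(k) = -2k^4 + 8k² + 3k + 2.
The coefficient of k³ is 0.

0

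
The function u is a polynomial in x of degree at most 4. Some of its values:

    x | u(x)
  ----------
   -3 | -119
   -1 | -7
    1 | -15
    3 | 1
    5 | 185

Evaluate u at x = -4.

-265

Write u(x) = ax^4 + bx³ + cx² + dx + e; the 5 given values yield a linear system in the 5 coefficients.
Solving, the leading coefficient vanishes, and u(x) = 3x³ - 6x² - 7x - 5.
Then u(-4) = -265.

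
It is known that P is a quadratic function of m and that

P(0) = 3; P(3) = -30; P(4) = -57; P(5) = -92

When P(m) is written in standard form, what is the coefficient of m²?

Write P(m) = am² + bm + c; the 4 given values yield a linear system in the 3 coefficients.
Solving, P(m) = -4m² + m + 3.
The coefficient of m² is -4.

-4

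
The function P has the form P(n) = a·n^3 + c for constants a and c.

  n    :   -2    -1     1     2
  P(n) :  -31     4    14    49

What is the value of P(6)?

1089

From P(-2) = -31 and P(-1) = 4: -8a + c = -31 and -1a + c = 4.
Subtracting: 7a = 35, so a = 5; then c = -31 − 5·(-8) = 9.
So P(n) = 5n³ + 9, and P(6) = 1089.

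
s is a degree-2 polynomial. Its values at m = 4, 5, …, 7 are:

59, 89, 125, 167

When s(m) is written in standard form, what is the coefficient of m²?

Write s(m) = am² + bm + c; the 4 given values yield a linear system in the 3 coefficients.
Solving, s(m) = 3m² + 3m - 1.
The coefficient of m² is 3.

3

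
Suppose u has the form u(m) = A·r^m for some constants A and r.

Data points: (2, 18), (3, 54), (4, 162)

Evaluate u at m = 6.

Consecutive ratio: 54/18 = 3, and 162/54 = 3, so r = 3.
Then A·3^2 = 18 gives A = 2, and u(m) = 2·3^m.
u(6) = 2·3^6 = 1458.

1458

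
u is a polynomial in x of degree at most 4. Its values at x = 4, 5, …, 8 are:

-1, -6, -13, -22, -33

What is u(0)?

First differences: -5, -7, -9, -11. Second differences: -2, -2, -2.
Level-2 differences are constant, so u has degree 2.
Fitting a degree-2 polynomial gives u(x) = -x² + 4x - 1.
The constant term is u(0) = -1.

-1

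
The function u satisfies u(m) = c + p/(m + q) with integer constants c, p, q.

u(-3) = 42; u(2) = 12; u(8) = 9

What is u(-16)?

(u(m) − c)(m + q) = p for each data point; the three points give a linear system in c and q, then p follows.
Solving: c = 6, q = 4, p = 36, so u(m) = 6 + 36/(m + 4).
Then u(-16) = 6 + 36/(-12) = 3.

3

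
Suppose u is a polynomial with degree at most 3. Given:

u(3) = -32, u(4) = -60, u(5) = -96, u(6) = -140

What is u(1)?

First differences: -28, -36, -44. Second differences: -8, -8.
Level-2 differences are constant, so u has degree 2.
Fitting a degree-2 polynomial gives u(k) = -4k² + 4.
Then u(1) = 0.

0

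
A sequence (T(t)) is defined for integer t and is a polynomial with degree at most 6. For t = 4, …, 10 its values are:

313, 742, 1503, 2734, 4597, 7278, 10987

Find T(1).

First differences: 429, 761, 1231, 1863, 2681, 3709. Second differences: 332, 470, 632, 818, 1028. Third differences: 138, 162, 186, 210. Fourth differences: 24, 24, 24.
Level-4 differences are constant, so T has degree 4.
Fitting a degree-4 polynomial gives T(t) = t^4 + t³ - t - 3.
Then T(1) = -2.

-2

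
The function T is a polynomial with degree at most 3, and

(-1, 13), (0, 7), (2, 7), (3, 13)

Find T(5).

37

Write T(m) = am³ + bm² + cm + d; the 4 given values yield a linear system in the 4 coefficients.
Solving, the leading coefficient vanishes, and T(m) = 2m² - 4m + 7.
Then T(5) = 37.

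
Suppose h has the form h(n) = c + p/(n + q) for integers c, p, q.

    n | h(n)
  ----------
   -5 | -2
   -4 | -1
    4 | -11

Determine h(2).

-16

(h(n) − c)(n + q) = p for each data point; the three points give a linear system in c and q, then p follows.
Solving: c = -6, q = 0, p = -20, so h(n) = -6 − 20/(n + 0).
Then h(2) = -6 − 20/2 = -16.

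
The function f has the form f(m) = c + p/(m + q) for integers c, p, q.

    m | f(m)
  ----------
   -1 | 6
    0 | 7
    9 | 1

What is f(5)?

(f(m) − c)(m + q) = p for each data point; the three points give a linear system in c and q, then p follows.
Solving: c = 3, q = -3, p = -12, so f(m) = 3 − 12/(m − 3).
Then f(5) = 3 − 12/2 = -3.

-3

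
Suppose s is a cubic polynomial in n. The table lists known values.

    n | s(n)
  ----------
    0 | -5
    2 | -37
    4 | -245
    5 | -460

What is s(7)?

Write s(n) = an³ + bn² + cn + d; the 4 given values yield a linear system in the 4 coefficients.
Solving, s(n) = -3n³ - 4n² + 4n - 5.
Then s(7) = -1202.

-1202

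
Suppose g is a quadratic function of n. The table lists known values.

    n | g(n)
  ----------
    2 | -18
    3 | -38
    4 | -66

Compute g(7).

Write g(n) = an² + bn + c; the 3 given values yield a linear system in the 3 coefficients.
Solving, g(n) = -4n² - 2.
Then g(7) = -198.

-198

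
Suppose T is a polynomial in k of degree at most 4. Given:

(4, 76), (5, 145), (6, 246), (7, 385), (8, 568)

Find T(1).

First differences: 69, 101, 139, 183. Second differences: 32, 38, 44. Third differences: 6, 6.
Level-3 differences are constant, so T has degree 3.
Fitting a degree-3 polynomial gives T(k) = k³ + k² - k.
Then T(1) = 1.

1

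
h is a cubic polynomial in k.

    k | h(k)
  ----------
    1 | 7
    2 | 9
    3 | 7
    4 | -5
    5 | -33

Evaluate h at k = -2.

37

First differences: 2, -2, -12, -28. Second differences: -4, -10, -16. Third differences: -6, -6.
Level-3 differences are constant, so h has degree 3.
Fitting a degree-3 polynomial gives h(k) = -k³ + 4k² - 3k + 7.
Then h(-2) = 37.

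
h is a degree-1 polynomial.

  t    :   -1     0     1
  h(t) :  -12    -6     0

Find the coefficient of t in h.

First differences: 6, 6.
Level-1 differences are constant, so h has degree 1.
Fitting a degree-1 polynomial gives h(t) = 6t - 6.
The coefficient of t is 6.

6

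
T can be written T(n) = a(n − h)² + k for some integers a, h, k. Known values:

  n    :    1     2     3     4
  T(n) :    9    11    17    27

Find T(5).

First differences 2, 6, 10; second difference 4 = 2a, so a = 2.
Expanding, the n-coefficient is −2ah = -4h; matching it to the data gives h = 1, and then k = 9.
So T(n) = 2(n − 1)² + 9.
T(5) = 2·4² + 9 = 41.

41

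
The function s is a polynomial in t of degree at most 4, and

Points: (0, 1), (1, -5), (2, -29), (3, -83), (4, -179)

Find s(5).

Write s(t) = at^4 + bt³ + ct² + dt + e; the 5 given values yield a linear system in the 5 coefficients.
Solving, the leading coefficient vanishes, and s(t) = -2t³ - 3t² - t + 1.
Then s(5) = -329.

-329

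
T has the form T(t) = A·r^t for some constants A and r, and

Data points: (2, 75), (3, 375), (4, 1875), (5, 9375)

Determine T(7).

234375

Consecutive ratio: 375/75 = 5, and 1875/375 = 5, so r = 5.
Then A·5^2 = 75 gives A = 3, and T(t) = 3·5^t.
T(7) = 3·5^7 = 234375.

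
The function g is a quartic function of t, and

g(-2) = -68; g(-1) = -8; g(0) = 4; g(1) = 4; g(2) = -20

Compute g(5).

Write g(t) = at^4 + bt³ + ct² + dt + e; the 5 given values yield a linear system in the 5 coefficients.
Solving, g(t) = -2t^4 + 2t³ - 4t² + 4t + 4.
Then g(5) = -1076.

-1076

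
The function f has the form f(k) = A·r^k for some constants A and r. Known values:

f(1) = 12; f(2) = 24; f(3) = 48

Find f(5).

Consecutive ratio: 24/12 = 2, and 48/24 = 2, so r = 2.
Then A·2^1 = 12 gives A = 6, and f(k) = 6·2^k.
f(5) = 6·2^5 = 192.

192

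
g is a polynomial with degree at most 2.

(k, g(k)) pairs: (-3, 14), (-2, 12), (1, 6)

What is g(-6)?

Write g(k) = ak² + bk + c; the 3 given values yield a linear system in the 3 coefficients.
Solving, the leading coefficient vanishes, and g(k) = -2k + 8.
Then g(-6) = 20.

20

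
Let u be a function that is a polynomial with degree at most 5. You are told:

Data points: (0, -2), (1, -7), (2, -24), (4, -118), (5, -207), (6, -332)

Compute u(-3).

1

Write u(t) = at^5 + bt^4 + ct³ + dt² + et + p; the 6 given values yield a linear system in the 6 coefficients.
Solving, the top 2 coefficients vanish, and u(t) = -t³ - 3t² - t - 2.
Then u(-3) = 1.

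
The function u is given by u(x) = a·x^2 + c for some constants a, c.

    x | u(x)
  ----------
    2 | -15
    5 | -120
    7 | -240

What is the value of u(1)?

From u(2) = -15 and u(5) = -120: 4a + c = -15 and 25a + c = -120.
Subtracting: 21a = -105, so a = -5; then c = -15 − (-5)·4 = 5.
So u(x) = -5x² + 5, and u(1) = 0.

0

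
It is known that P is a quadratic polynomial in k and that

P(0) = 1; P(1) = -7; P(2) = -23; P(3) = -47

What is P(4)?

-79

Write P(k) = ak² + bk + c; the 4 given values yield a linear system in the 3 coefficients.
Solving, P(k) = -4k² - 4k + 1.
Then P(4) = -79.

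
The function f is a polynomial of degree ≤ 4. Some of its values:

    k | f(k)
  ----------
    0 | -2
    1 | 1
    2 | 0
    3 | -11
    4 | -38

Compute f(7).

Write f(k) = ak^4 + bk³ + ck² + dk + e; the 5 given values yield a linear system in the 5 coefficients.
Solving, the leading coefficient vanishes, and f(k) = -k³ + k² + 3k - 2.
Then f(7) = -275.

-275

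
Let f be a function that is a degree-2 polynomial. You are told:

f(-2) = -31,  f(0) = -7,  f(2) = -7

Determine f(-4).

-79

Write f(n) = an² + bn + c; the 3 given values yield a linear system in the 3 coefficients.
Solving, f(n) = -3n² + 6n - 7.
Then f(-4) = -79.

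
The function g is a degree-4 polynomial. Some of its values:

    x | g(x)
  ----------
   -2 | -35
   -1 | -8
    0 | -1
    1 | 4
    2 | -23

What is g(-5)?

Write g(x) = ax^4 + bx³ + cx² + dx + e; the 5 given values yield a linear system in the 5 coefficients.
Solving, g(x) = -2x^4 - x³ + x² + 7x - 1.
Then g(-5) = -1136.

-1136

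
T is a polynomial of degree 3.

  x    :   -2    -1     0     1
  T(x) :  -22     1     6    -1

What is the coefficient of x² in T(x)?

-6

Write T(x) = ax³ + bx² + cx + d; the 4 given values yield a linear system in the 4 coefficients.
Solving, T(x) = x³ - 6x² - 2x + 6.
The coefficient of x² is -6.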